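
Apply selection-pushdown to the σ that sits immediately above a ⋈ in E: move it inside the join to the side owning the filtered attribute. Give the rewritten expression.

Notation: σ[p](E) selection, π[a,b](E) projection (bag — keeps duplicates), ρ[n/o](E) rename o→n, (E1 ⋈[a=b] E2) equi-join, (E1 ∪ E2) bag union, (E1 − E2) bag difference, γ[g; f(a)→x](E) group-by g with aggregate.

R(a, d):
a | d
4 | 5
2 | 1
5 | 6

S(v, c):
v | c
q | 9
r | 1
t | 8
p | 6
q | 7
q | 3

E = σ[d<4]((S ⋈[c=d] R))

σ filters on d, owned by the right side.
E' = (S ⋈[c=d] σ[d<4](R))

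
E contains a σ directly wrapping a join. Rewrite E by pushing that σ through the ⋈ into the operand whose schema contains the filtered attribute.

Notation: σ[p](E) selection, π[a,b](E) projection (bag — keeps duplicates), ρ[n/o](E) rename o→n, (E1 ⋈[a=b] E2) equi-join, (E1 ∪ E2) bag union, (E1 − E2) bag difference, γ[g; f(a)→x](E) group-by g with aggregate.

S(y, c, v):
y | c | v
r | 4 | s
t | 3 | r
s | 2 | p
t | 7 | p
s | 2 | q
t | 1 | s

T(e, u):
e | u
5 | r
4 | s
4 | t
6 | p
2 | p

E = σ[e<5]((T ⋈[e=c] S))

σ filters on e, owned by the left side.
E' = (σ[e<5](T) ⋈[e=c] S)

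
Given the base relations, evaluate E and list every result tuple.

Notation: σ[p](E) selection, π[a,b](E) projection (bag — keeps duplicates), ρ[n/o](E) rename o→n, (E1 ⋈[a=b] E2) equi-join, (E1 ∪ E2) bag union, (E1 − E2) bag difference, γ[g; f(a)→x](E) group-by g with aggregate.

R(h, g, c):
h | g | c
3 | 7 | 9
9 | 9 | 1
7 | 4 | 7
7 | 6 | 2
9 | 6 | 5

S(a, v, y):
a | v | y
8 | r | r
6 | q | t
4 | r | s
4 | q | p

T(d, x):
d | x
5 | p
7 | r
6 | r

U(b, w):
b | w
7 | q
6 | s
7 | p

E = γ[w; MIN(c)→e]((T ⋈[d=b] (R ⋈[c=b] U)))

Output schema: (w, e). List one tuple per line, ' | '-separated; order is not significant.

Stepwise |·|:
  T → 3
  R → 5
  U → 3
  (R ⋈[c=b] U) → 2
  (T ⋈[d=b] (R ⋈[c=b] U)) → 2
  γ[w; MIN(c)→e]((T ⋈[d=b] (R ⋈[c=b] U))) → 2

== RESULT ==
w | e
p | 7
q | 7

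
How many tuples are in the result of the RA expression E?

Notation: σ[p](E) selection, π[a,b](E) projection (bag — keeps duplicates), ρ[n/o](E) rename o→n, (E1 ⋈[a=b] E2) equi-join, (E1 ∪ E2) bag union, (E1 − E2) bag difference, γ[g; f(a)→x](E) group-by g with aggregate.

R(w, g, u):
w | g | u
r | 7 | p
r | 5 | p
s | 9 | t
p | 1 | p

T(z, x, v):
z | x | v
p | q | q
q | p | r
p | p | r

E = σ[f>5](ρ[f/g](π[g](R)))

Per-node cardinality:
  R → 4
  π[g](R) → 4
  ρ[f/g](π[g](R)) → 4
  σ[f>5](ρ[f/g](π[g](R))) → 2

|E| = 2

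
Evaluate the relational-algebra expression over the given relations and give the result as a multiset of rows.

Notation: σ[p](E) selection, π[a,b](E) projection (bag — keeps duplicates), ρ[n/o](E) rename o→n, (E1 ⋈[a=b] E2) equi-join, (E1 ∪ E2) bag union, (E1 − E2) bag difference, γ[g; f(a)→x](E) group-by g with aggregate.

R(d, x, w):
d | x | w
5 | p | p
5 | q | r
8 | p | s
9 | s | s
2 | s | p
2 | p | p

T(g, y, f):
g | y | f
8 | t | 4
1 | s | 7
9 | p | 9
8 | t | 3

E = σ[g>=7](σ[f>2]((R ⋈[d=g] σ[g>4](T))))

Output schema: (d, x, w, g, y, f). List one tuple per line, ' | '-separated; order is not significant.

Per-node cardinality:
  R → 6
  T → 4
  σ[g>4](T) → 3
  (R ⋈[d=g] σ[g>4](T)) → 3
  σ[f>2]((R ⋈[d=g] σ[g>4](T))) → 3
  σ[g>=7](σ[f>2]((R ⋈[d=g] σ[g>4](T)))) → 3

== RESULT ==
d | x | w | g | y | f
8 | p | s | 8 | t | 3
8 | p | s | 8 | t | 4
9 | s | s | 9 | p | 9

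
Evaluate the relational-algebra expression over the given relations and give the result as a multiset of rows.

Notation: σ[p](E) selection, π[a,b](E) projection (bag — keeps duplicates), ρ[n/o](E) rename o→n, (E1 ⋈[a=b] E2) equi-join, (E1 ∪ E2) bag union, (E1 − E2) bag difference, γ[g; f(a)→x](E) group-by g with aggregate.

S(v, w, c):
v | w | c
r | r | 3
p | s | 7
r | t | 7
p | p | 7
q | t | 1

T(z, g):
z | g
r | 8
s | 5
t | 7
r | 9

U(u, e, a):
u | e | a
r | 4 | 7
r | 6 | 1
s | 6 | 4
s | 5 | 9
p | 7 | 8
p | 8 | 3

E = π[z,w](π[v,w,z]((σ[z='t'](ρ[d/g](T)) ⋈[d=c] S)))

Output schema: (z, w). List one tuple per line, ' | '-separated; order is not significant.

Stepwise |·|:
  T → 4
  ρ[d/g](T) → 4
  σ[z='t'](ρ[d/g](T)) → 1
  S → 5
  (σ[z='t'](ρ[d/g](T)) ⋈[d=c] S) → 3
  π[v,w,z]((σ[z='t'](ρ[d/g](T)) ⋈[d=c] S)) → 3
  π[z,w](π[v,w,z]((σ[z='t'](ρ[d/g](T)) ⋈[d=c] S))) → 3

== RESULT ==
z | w
t | p
t | s
t | t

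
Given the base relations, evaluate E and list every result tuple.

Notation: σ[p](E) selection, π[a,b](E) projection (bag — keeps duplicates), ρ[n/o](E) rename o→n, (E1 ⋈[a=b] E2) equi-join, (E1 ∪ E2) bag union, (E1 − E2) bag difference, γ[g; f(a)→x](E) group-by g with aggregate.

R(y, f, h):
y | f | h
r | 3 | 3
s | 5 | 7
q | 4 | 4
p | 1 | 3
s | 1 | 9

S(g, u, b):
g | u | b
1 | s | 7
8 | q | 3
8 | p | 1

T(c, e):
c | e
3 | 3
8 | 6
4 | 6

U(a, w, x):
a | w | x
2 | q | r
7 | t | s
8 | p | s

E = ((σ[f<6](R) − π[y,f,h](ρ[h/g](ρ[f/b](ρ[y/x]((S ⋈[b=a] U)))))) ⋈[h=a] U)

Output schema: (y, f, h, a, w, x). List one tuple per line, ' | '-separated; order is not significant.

Stepwise |·|:
  R → 5
  σ[f<6](R) → 5
  S → 3
  U → 3
  (S ⋈[b=a] U) → 1
  ρ[y/x]((S ⋈[b=a] U)) → 1
  ρ[f/b](ρ[y/x]((S ⋈[b=a] U))) → 1
  ρ[h/g](ρ[f/b](ρ[y/x]((S ⋈[b=a] U)))) → 1
  π[y,f,h](ρ[h/g](ρ[f/b](ρ[y/x]((S ⋈[b=a] U))))) → 1
  (σ[f<6](R) − π[y,f,h](ρ[h/g](ρ[f/b](ρ[y/x]((S ⋈[b=a] U)))))) → 5
  U → 3
  ((σ[f<6](R) − π[y,f,h](ρ[h/g](ρ[f/b](ρ[y/x]((S ⋈[b=a] U)))))) ⋈[h=a] U) → 1

== RESULT ==
y | f | h | a | w | x
s | 5 | 7 | 7 | t | s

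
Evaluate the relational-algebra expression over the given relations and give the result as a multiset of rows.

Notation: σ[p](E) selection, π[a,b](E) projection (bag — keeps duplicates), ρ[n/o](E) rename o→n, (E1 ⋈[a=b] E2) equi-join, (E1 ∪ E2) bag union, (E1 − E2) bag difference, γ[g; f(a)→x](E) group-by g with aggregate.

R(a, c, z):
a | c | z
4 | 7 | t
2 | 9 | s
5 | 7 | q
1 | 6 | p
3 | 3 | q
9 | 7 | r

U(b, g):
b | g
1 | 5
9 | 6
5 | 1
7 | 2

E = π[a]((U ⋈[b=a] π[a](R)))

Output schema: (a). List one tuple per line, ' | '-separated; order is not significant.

Stepwise |·|:
  U → 4
  R → 6
  π[a](R) → 6
  (U ⋈[b=a] π[a](R)) → 3
  π[a]((U ⋈[b=a] π[a](R))) → 3

== RESULT ==
a
1
5
9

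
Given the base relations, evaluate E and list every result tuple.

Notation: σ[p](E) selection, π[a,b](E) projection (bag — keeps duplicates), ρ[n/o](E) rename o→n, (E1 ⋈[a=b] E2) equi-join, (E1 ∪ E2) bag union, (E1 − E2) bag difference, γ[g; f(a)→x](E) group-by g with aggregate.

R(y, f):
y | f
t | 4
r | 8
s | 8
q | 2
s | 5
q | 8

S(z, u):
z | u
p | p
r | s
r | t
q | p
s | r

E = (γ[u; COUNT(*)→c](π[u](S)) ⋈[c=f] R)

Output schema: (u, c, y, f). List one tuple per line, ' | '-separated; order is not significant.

Stepwise |·|:
  S → 5
  π[u](S) → 5
  γ[u; COUNT(*)→c](π[u](S)) → 4
  R → 6
  (γ[u; COUNT(*)→c](π[u](S)) ⋈[c=f] R) → 1

== RESULT ==
u | c | y | f
p | 2 | q | 2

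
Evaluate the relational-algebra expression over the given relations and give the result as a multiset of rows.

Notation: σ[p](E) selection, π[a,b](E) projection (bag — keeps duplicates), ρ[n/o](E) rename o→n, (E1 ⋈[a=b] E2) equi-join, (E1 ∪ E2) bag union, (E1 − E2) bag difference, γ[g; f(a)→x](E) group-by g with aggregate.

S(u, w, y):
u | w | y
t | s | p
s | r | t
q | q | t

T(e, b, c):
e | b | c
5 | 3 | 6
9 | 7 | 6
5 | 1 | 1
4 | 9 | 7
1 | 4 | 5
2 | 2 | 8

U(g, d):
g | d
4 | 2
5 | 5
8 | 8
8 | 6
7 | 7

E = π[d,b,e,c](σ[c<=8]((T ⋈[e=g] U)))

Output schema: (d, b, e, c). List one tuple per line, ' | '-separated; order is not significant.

Row counts bottom-up:
  T → 6
  U → 5
  (T ⋈[e=g] U) → 3
  σ[c<=8]((T ⋈[e=g] U)) → 3
  π[d,b,e,c](σ[c<=8]((T ⋈[e=g] U))) → 3

== RESULT ==
d | b | e | c
2 | 9 | 4 | 7
5 | 1 | 5 | 1
5 | 3 | 5 | 6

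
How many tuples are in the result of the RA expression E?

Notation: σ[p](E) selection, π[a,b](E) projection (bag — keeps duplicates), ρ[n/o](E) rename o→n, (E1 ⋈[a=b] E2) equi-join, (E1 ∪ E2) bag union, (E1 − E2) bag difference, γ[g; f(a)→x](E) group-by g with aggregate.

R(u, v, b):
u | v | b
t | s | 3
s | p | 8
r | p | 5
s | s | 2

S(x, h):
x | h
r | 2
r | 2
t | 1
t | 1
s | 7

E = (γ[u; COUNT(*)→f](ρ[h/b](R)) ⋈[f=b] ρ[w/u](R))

Row counts bottom-up:
  R → 4
  ρ[h/b](R) → 4
  γ[u; COUNT(*)→f](ρ[h/b](R)) → 3
  R → 4
  ρ[w/u](R) → 4
  (γ[u; COUNT(*)→f](ρ[h/b](R)) ⋈[f=b] ρ[w/u](R)) → 1

|E| = 1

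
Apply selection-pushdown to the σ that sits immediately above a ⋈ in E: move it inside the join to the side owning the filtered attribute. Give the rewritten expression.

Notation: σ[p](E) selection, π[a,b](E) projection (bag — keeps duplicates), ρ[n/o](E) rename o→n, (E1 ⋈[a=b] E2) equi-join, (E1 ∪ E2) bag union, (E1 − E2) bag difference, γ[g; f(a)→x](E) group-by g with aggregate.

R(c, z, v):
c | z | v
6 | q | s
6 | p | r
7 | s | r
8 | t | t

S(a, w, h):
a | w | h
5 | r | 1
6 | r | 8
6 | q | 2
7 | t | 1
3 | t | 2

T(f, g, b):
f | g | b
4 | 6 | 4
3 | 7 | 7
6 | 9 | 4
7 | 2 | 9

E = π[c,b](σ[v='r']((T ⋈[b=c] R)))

σ filters on v, owned by the right side.
E' = π[c,b]((T ⋈[b=c] σ[v='r'](R)))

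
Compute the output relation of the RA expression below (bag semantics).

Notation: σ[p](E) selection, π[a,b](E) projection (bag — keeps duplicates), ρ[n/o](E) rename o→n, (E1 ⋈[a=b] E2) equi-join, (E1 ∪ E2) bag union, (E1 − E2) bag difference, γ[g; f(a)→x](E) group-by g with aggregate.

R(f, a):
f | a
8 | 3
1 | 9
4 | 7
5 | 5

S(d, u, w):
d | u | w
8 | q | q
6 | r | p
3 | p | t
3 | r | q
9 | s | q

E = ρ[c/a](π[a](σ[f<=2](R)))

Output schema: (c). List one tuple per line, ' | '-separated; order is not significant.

Subexpression sizes:
  R → 4
  σ[f<=2](R) → 1
  π[a](σ[f<=2](R)) → 1
  ρ[c/a](π[a](σ[f<=2](R))) → 1

== RESULT ==
c
9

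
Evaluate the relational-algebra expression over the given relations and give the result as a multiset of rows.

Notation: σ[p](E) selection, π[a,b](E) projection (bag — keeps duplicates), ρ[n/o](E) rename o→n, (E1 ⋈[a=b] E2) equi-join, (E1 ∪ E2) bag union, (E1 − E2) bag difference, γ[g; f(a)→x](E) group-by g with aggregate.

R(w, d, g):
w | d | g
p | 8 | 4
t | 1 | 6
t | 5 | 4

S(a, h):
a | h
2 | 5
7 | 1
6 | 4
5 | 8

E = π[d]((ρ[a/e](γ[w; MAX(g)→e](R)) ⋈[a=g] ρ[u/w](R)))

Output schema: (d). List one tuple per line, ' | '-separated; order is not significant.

Per-node cardinality:
  R → 3
  γ[w; MAX(g)→e](R) → 2
  ρ[a/e](γ[w; MAX(g)→e](R)) → 2
  R → 3
  ρ[u/w](R) → 3
  (ρ[a/e](γ[w; MAX(g)→e](R)) ⋈[a=g] ρ[u/w](R)) → 3
  π[d]((ρ[a/e](γ[w; MAX(g)→e](R)) ⋈[a=g] ρ[u/w](R))) → 3

== RESULT ==
d
1
5
8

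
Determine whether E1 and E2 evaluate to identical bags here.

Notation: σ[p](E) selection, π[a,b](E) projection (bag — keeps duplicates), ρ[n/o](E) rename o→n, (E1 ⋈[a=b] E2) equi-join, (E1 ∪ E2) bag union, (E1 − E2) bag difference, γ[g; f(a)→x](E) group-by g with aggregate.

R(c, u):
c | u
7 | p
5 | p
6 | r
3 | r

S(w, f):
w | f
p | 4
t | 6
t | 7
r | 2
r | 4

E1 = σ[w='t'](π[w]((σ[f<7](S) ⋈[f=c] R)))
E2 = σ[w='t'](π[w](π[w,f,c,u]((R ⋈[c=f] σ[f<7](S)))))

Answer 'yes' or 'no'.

E1 subexpression sizes:
  S → 5
  σ[f<7](S) → 4
  R → 4
  (σ[f<7](S) ⋈[f=c] R) → 1
  π[w]((σ[f<7](S) ⋈[f=c] R)) → 1
  σ[w='t'](π[w]((σ[f<7](S) ⋈[f=c] R))) → 1
E2 subexpression sizes:
  R → 4
  S → 5
  σ[f<7](S) → 4
  (R ⋈[c=f] σ[f<7](S)) → 1
  π[w,f,c,u]((R ⋈[c=f] σ[f<7](S))) → 1
  π[w](π[w,f,c,u]((R ⋈[c=f] σ[f<7](S)))) → 1
  σ[w='t'](π[w](π[w,f,c,u]((R ⋈[c=f] σ[f<7](S))))) → 1

E1 and E2 produce the same multiset:
w
t

yes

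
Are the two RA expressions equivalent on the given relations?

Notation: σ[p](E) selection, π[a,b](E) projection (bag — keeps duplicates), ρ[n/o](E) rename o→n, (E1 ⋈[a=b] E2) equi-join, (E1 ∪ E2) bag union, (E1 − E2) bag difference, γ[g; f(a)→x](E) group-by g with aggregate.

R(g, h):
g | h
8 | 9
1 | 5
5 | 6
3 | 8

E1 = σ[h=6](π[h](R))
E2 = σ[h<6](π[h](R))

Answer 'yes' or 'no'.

E1 stepwise |·|:
  R → 4
  π[h](R) → 4
  σ[h=6](π[h](R)) → 1
E2 stepwise |·|:
  R → 4
  π[h](R) → 4
  σ[h<6](π[h](R)) → 1

E1 result:
h
6
E2 result:
h
5
Witness: (6,) appears 1× in E1 but 0× in E2.

no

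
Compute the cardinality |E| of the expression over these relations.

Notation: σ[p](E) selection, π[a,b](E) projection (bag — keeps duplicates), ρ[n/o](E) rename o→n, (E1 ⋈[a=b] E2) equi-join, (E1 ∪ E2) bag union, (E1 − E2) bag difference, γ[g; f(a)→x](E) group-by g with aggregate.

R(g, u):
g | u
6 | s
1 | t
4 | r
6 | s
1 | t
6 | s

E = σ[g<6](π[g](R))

Row counts bottom-up:
  R → 6
  π[g](R) → 6
  σ[g<6](π[g](R)) → 3

|E| = 3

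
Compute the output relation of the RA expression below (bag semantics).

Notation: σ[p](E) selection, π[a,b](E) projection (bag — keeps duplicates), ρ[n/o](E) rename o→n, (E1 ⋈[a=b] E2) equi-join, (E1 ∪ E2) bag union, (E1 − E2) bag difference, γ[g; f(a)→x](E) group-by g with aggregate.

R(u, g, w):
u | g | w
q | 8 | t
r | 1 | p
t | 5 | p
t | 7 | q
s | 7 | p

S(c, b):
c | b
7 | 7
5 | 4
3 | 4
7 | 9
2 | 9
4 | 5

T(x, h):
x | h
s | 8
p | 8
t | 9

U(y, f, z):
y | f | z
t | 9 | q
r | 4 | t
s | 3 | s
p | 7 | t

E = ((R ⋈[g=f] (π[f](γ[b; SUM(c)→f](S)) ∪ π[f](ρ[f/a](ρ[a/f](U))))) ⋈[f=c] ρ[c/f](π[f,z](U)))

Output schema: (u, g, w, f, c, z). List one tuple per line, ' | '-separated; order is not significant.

Per-node cardinality:
  R → 5
  S → 6
  γ[b; SUM(c)→f](S) → 4
  π[f](γ[b; SUM(c)→f](S)) → 4
  U → 4
  ρ[a/f](U) → 4
  ρ[f/a](ρ[a/f](U)) → 4
  π[f](ρ[f/a](ρ[a/f](U))) → 4
  (π[f](γ[b; SUM(c)→f](S)) ∪ π[f](ρ[f/a](ρ[a/f](U)))) → 8
  (R ⋈[g=f] (π[f](γ[b; SUM(c)→f](S)) ∪ π[f](ρ[f/a](ρ[a/f](U))))) → 5
  U → 4
  π[f,z](U) → 4
  ρ[c/f](π[f,z](U)) → 4
  ((R ⋈[g=f] (π[f](γ[b; SUM(c)→f](S)) ∪ π[f](ρ[f/a](ρ[a/f](U))))) ⋈[f=c] ρ[c/f](π[f,z](U))) → 4

== RESULT ==
u | g | w | f | c | z
s | 7 | p | 7 | 7 | t
s | 7 | p | 7 | 7 | t
t | 7 | q | 7 | 7 | t
t | 7 | q | 7 | 7 | t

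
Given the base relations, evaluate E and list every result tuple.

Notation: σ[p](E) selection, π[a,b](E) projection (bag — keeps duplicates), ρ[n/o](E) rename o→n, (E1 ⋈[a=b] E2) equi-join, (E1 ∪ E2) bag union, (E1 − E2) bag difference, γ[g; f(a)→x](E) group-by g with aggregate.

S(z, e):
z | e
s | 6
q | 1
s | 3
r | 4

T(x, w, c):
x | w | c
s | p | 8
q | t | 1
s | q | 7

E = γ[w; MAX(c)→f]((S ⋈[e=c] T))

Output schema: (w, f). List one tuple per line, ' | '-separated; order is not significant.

Stepwise |·|:
  S → 4
  T → 3
  (S ⋈[e=c] T) → 1
  γ[w; MAX(c)→f]((S ⋈[e=c] T)) → 1

== RESULT ==
w | f
t | 1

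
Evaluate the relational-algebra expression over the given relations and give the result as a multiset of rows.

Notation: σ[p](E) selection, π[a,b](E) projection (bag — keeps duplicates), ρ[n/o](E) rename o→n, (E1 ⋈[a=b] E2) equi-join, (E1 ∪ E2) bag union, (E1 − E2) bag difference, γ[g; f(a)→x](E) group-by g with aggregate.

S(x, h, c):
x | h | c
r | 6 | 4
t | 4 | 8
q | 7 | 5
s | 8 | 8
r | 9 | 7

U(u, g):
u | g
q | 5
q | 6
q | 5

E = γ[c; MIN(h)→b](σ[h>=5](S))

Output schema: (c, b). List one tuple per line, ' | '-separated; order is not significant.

Subexpression sizes:
  S → 5
  σ[h>=5](S) → 4
  γ[c; MIN(h)→b](σ[h>=5](S)) → 4

== RESULT ==
c | b
4 | 6
5 | 7
7 | 9
8 | 8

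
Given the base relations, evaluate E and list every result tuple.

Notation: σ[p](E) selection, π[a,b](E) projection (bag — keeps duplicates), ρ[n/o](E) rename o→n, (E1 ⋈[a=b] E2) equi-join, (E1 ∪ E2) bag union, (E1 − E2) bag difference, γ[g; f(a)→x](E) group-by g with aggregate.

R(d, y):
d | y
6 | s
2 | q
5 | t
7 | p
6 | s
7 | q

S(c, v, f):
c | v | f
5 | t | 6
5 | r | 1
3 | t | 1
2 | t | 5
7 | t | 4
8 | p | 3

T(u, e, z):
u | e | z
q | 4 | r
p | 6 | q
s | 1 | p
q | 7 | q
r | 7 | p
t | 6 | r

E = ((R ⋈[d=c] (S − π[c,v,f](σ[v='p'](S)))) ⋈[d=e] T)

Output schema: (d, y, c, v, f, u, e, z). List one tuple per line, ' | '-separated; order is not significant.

Stepwise |·|:
  R → 6
  S → 6
  S → 6
  σ[v='p'](S) → 1
  π[c,v,f](σ[v='p'](S)) → 1
  (S − π[c,v,f](σ[v='p'](S))) → 5
  (R ⋈[d=c] (S − π[c,v,f](σ[v='p'](S)))) → 5
  T → 6
  ((R ⋈[d=c] (S − π[c,v,f](σ[v='p'](S)))) ⋈[d=e] T) → 4

== RESULT ==
d | y | c | v | f | u | e | z
7 | p | 7 | t | 4 | q | 7 | q
7 | p | 7 | t | 4 | r | 7 | p
7 | q | 7 | t | 4 | q | 7 | q
7 | q | 7 | t | 4 | r | 7 | p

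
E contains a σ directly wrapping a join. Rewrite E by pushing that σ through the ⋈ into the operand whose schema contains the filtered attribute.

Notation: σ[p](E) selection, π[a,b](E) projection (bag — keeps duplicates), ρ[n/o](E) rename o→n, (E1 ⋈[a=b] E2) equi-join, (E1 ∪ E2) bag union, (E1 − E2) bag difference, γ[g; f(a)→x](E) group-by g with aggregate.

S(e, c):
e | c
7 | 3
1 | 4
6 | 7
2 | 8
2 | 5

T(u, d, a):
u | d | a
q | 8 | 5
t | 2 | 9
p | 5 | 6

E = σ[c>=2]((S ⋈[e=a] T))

σ filters on c, owned by the left side.
E' = (σ[c>=2](S) ⋈[e=a] T)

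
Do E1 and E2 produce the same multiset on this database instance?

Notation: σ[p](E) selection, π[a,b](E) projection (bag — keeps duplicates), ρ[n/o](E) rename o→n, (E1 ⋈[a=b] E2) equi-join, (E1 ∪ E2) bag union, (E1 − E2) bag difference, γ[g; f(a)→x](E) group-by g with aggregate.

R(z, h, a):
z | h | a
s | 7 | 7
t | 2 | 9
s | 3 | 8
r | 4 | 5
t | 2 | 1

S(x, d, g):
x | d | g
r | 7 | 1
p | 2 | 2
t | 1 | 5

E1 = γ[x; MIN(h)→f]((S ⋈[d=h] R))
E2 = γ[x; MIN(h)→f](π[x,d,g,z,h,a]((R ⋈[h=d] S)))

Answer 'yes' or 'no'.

E1 stepwise |·|:
  S → 3
  R → 5
  (S ⋈[d=h] R) → 3
  γ[x; MIN(h)→f]((S ⋈[d=h] R)) → 2
E2 stepwise |·|:
  R → 5
  S → 3
  (R ⋈[h=d] S) → 3
  π[x,d,g,z,h,a]((R ⋈[h=d] S)) → 3
  γ[x; MIN(h)→f](π[x,d,g,z,h,a]((R ⋈[h=d] S))) → 2

E1 and E2 produce the same multiset:
x | f
p | 2
r | 7

yes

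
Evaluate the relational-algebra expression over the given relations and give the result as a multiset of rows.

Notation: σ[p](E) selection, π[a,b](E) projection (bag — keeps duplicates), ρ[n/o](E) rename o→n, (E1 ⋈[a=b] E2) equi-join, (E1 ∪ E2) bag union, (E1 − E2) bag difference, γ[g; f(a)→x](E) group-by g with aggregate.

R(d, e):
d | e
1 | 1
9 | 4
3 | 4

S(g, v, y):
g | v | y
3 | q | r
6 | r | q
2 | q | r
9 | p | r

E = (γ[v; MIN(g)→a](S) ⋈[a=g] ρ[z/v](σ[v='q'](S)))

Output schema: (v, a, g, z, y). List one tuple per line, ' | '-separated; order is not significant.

Subexpression sizes:
  S → 4
  γ[v; MIN(g)→a](S) → 3
  S → 4
  σ[v='q'](S) → 2
  ρ[z/v](σ[v='q'](S)) → 2
  (γ[v; MIN(g)→a](S) ⋈[a=g] ρ[z/v](σ[v='q'](S))) → 1

== RESULT ==
v | a | g | z | y
q | 2 | 2 | q | r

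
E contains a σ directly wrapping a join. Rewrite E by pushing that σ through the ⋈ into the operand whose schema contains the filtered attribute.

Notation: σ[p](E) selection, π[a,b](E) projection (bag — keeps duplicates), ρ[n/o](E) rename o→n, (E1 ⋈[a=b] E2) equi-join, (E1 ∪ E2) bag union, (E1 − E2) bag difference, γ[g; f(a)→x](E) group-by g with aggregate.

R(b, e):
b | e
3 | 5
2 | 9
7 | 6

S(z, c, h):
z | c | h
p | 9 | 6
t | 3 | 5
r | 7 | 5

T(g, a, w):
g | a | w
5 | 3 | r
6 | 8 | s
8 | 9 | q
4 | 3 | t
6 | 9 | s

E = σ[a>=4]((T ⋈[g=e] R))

σ filters on a, owned by the left side.
E' = (σ[a>=4](T) ⋈[g=e] R)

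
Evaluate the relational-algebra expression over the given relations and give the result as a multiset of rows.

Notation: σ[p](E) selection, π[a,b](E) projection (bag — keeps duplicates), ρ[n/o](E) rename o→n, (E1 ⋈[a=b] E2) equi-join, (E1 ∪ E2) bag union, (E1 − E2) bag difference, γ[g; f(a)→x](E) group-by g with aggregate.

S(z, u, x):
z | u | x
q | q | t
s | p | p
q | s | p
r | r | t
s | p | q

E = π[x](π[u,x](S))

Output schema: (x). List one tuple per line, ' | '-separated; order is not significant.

Per-node cardinality:
  S → 5
  π[u,x](S) → 5
  π[x](π[u,x](S)) → 5

== RESULT ==
x
p
p
q
t
t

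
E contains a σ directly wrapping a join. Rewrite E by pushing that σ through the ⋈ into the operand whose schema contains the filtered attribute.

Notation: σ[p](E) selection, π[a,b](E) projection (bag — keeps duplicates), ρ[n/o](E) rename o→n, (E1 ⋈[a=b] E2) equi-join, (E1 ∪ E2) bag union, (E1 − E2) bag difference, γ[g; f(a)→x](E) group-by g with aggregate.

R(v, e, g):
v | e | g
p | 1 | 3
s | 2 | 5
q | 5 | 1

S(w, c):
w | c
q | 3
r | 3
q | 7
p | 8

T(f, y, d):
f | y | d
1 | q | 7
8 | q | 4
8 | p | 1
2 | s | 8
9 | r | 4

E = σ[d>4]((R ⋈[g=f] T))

σ filters on d, owned by the right side.
E' = (R ⋈[g=f] σ[d>4](T))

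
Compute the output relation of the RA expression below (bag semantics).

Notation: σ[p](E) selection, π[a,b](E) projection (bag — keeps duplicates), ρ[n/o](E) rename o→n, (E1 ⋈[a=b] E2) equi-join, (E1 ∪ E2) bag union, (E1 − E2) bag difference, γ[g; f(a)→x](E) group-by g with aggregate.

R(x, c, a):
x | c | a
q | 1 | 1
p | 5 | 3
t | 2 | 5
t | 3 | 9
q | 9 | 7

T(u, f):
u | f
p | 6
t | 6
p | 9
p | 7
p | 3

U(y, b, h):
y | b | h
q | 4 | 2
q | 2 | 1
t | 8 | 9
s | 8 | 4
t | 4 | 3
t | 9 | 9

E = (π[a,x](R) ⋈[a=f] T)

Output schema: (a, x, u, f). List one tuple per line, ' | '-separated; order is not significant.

Stepwise |·|:
  R → 5
  π[a,x](R) → 5
  T → 5
  (π[a,x](R) ⋈[a=f] T) → 3

== RESULT ==
a | x | u | f
3 | p | p | 3
7 | q | p | 7
9 | t | p | 9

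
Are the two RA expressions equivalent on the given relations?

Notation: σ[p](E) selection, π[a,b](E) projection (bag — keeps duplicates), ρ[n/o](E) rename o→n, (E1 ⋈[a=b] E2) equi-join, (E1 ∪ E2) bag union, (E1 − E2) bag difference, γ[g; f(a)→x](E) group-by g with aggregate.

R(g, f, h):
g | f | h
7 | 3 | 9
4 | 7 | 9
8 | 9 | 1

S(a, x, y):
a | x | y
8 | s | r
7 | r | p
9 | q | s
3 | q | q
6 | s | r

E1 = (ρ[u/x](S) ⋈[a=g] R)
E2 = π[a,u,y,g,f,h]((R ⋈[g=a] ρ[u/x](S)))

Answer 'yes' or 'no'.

E1 per-node cardinality:
  S → 5
  ρ[u/x](S) → 5
  R → 3
  (ρ[u/x](S) ⋈[a=g] R) → 2
E2 per-node cardinality:
  R → 3
  S → 5
  ρ[u/x](S) → 5
  (R ⋈[g=a] ρ[u/x](S)) → 2
  π[a,u,y,g,f,h]((R ⋈[g=a] ρ[u/x](S))) → 2

E1 and E2 produce the same multiset:
a | u | y | g | f | h
7 | r | p | 7 | 3 | 9
8 | s | r | 8 | 9 | 1

yes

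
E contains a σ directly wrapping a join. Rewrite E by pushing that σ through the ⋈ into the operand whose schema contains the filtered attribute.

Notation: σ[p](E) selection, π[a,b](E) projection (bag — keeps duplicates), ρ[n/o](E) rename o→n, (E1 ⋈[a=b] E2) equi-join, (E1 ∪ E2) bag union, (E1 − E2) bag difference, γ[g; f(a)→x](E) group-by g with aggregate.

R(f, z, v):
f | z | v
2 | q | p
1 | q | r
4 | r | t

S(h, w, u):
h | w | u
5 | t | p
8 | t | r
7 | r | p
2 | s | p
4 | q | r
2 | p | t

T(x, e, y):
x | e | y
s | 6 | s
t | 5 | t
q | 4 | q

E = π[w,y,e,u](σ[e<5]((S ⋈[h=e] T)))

σ filters on e, owned by the right side.
E' = π[w,y,e,u]((S ⋈[h=e] σ[e<5](T)))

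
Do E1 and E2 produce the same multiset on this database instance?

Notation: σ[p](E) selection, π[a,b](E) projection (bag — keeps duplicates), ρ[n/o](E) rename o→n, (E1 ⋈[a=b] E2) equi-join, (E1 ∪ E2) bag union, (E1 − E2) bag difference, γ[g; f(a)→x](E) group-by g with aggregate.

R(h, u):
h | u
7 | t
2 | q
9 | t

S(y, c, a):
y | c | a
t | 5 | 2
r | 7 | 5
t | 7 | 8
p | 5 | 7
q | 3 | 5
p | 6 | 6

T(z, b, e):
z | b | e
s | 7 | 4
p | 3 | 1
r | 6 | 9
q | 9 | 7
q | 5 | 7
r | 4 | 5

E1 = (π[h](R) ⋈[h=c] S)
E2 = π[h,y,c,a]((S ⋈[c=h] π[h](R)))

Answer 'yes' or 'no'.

E1 row counts bottom-up:
  R → 3
  π[h](R) → 3
  S → 6
  (π[h](R) ⋈[h=c] S) → 2
E2 row counts bottom-up:
  S → 6
  R → 3
  π[h](R) → 3
  (S ⋈[c=h] π[h](R)) → 2
  π[h,y,c,a]((S ⋈[c=h] π[h](R))) → 2

E1 and E2 produce the same multiset:
h | y | c | a
7 | r | 7 | 5
7 | t | 7 | 8

yes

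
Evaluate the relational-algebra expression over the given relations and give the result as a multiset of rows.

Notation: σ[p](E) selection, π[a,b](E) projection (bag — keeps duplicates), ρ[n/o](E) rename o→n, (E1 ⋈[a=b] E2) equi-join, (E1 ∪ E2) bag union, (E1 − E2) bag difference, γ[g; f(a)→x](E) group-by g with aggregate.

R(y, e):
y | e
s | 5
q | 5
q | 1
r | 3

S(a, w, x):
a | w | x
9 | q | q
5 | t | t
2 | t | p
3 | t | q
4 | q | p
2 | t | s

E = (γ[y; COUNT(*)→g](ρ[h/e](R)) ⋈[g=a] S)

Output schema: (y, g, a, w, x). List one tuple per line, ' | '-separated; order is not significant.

Stepwise |·|:
  R → 4
  ρ[h/e](R) → 4
  γ[y; COUNT(*)→g](ρ[h/e](R)) → 3
  S → 6
  (γ[y; COUNT(*)→g](ρ[h/e](R)) ⋈[g=a] S) → 2

== RESULT ==
y | g | a | w | x
q | 2 | 2 | t | p
q | 2 | 2 | t | s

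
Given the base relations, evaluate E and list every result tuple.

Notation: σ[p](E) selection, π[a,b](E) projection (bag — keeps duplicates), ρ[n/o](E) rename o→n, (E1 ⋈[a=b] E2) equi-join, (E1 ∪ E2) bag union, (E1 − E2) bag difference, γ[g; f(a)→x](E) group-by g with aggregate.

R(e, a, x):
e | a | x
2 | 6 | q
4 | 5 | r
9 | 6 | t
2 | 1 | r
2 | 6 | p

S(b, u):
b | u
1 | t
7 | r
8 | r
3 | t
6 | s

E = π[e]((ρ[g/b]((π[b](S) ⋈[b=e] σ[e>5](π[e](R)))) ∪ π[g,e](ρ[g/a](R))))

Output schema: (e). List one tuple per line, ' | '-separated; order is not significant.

Stepwise |·|:
  S → 5
  π[b](S) → 5
  R → 5
  π[e](R) → 5
  σ[e>5](π[e](R)) → 1
  (π[b](S) ⋈[b=e] σ[e>5](π[e](R))) → 0
  ρ[g/b]((π[b](S) ⋈[b=e] σ[e>5](π[e](R)))) → 0
  R → 5
  ρ[g/a](R) → 5
  π[g,e](ρ[g/a](R)) → 5
  (ρ[g/b]((π[b](S) ⋈[b=e] σ[e>5](π[e](R)))) ∪ π[g,e](ρ[g/a](R))) → 5
  π[e]((ρ[g/b]((π[b](S) ⋈[b=e] σ[e>5](π[e](R)))) ∪ π[g,e](ρ[g/a](R)))) → 5

== RESULT ==
e
2
2
2
4
9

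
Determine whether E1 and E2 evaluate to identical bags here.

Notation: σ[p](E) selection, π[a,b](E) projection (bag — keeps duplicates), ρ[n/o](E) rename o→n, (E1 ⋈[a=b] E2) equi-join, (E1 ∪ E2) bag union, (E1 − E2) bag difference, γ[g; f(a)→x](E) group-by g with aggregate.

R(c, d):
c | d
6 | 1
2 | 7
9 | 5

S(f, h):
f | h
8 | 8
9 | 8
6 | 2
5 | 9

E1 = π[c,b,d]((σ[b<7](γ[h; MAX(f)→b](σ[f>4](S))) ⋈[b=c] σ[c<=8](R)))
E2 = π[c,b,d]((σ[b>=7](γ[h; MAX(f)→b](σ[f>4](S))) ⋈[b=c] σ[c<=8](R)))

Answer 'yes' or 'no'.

E1 per-node cardinality:
  S → 4
  σ[f>4](S) → 4
  γ[h; MAX(f)→b](σ[f>4](S)) → 3
  σ[b<7](γ[h; MAX(f)→b](σ[f>4](S))) → 2
  R → 3
  σ[c<=8](R) → 2
  (σ[b<7](γ[h; MAX(f)→b](σ[f>4](S))) ⋈[b=c] σ[c<=8](R)) → 1
  π[c,b,d]((σ[b<7](γ[h; MAX(f)→b](σ[f>4](S))) ⋈[b=c] σ[c<=8](R))) → 1
E2 per-node cardinality:
  S → 4
  σ[f>4](S) → 4
  γ[h; MAX(f)→b](σ[f>4](S)) → 3
  σ[b>=7](γ[h; MAX(f)→b](σ[f>4](S))) → 1
  R → 3
  σ[c<=8](R) → 2
  (σ[b>=7](γ[h; MAX(f)→b](σ[f>4](S))) ⋈[b=c] σ[c<=8](R)) → 0
  π[c,b,d]((σ[b>=7](γ[h; MAX(f)→b](σ[f>4](S))) ⋈[b=c] σ[c<=8](R))) → 0

E1 result:
c | b | d
6 | 6 | 1
E2 result:
c | b | d
(0 rows)
Witness: (6, 6, 1) appears 1× in E1 but 0× in E2.

no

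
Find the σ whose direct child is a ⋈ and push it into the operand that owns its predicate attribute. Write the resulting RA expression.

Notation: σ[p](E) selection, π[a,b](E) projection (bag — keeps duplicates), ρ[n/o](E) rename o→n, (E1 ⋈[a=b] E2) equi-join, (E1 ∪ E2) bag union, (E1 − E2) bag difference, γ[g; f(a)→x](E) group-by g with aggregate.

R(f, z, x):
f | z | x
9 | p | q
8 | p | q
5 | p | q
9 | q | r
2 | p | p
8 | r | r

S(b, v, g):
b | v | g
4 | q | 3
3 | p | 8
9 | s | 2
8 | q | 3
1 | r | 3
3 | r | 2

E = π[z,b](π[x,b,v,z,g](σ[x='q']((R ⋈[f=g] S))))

σ filters on x, owned by the left side.
E' = π[z,b](π[x,b,v,z,g]((σ[x='q'](R) ⋈[f=g] S)))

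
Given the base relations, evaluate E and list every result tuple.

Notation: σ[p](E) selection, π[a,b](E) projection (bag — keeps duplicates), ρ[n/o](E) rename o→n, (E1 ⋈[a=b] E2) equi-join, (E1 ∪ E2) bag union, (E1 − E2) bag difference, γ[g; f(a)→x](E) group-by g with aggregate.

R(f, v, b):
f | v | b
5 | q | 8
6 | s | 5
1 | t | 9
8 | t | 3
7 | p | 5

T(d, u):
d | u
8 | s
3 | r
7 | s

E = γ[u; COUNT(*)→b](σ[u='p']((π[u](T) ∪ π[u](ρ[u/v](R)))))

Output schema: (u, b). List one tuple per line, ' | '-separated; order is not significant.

Stepwise |·|:
  T → 3
  π[u](T) → 3
  R → 5
  ρ[u/v](R) → 5
  π[u](ρ[u/v](R)) → 5
  (π[u](T) ∪ π[u](ρ[u/v](R))) → 8
  σ[u='p']((π[u](T) ∪ π[u](ρ[u/v](R)))) → 1
  γ[u; COUNT(*)→b](σ[u='p']((π[u](T) ∪ π[u](ρ[u/v](R))))) → 1

== RESULT ==
u | b
p | 1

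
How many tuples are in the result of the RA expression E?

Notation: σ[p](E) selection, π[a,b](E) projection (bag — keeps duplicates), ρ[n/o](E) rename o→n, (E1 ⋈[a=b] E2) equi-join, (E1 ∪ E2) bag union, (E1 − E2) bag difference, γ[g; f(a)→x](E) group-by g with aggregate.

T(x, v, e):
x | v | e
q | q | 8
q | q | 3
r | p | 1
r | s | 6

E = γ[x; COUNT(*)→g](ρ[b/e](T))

Stepwise |·|:
  T → 4
  ρ[b/e](T) → 4
  γ[x; COUNT(*)→g](ρ[b/e](T)) → 2

|E| = 2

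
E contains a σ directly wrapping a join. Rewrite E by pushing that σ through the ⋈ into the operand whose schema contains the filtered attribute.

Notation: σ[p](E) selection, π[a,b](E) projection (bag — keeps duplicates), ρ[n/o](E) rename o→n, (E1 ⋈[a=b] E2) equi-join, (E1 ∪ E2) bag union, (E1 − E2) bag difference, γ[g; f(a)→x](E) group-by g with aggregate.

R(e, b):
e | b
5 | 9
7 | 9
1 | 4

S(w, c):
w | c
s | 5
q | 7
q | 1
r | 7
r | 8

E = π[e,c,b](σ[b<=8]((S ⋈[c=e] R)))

σ filters on b, owned by the right side.
E' = π[e,c,b]((S ⋈[c=e] σ[b<=8](R)))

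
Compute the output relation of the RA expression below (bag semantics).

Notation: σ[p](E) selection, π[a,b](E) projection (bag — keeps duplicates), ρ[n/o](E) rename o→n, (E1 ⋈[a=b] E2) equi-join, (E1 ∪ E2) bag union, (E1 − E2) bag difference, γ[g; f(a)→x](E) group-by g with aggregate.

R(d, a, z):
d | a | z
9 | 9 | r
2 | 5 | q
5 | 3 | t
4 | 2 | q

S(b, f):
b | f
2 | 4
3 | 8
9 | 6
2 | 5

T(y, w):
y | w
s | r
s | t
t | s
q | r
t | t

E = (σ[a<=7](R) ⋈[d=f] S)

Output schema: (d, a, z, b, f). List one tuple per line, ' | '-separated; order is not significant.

Row counts bottom-up:
  R → 4
  σ[a<=7](R) → 3
  S → 4
  (σ[a<=7](R) ⋈[d=f] S) → 2

== RESULT ==
d | a | z | b | f
4 | 2 | q | 2 | 4
5 | 3 | t | 2 | 5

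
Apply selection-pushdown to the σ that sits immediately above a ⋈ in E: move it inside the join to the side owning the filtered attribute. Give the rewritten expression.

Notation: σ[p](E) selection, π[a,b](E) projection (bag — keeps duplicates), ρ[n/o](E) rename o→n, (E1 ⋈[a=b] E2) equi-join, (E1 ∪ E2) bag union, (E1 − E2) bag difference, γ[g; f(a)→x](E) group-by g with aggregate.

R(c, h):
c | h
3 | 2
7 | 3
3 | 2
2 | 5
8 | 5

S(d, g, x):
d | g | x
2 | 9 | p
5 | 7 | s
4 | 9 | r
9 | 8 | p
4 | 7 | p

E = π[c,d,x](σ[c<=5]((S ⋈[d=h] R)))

σ filters on c, owned by the right side.
E' = π[c,d,x]((S ⋈[d=h] σ[c<=5](R)))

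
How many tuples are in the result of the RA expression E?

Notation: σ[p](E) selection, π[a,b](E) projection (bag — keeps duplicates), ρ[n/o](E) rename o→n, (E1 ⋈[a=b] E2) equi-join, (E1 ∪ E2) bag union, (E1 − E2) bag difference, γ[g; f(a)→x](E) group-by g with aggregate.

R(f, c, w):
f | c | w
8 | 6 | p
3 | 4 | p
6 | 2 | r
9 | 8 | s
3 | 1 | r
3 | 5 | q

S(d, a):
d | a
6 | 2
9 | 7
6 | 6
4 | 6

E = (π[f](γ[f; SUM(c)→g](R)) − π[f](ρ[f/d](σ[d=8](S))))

Per-node cardinality:
  R → 6
  γ[f; SUM(c)→g](R) → 4
  π[f](γ[f; SUM(c)→g](R)) → 4
  S → 4
  σ[d=8](S) → 0
  ρ[f/d](σ[d=8](S)) → 0
  π[f](ρ[f/d](σ[d=8](S))) → 0
  (π[f](γ[f; SUM(c)→g](R)) − π[f](ρ[f/d](σ[d=8](S)))) → 4

|E| = 4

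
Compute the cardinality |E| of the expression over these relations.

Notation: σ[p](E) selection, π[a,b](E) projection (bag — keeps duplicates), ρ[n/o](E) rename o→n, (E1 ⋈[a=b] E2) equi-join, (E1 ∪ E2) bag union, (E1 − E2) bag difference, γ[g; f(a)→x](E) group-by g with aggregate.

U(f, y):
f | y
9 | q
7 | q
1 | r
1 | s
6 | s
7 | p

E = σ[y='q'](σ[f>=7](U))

Per-node cardinality:
  U → 6
  σ[f>=7](U) → 3
  σ[y='q'](σ[f>=7](U)) → 2

|E| = 2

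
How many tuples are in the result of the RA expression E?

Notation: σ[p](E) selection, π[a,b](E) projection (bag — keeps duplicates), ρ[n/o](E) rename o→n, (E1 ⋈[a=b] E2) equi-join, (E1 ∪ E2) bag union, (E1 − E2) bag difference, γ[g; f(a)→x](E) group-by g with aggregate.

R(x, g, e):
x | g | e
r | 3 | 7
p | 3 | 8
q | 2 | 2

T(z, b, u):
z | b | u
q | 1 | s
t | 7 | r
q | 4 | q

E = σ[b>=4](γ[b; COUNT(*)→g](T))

Subexpression sizes:
  T → 3
  γ[b; COUNT(*)→g](T) → 3
  σ[b>=4](γ[b; COUNT(*)→g](T)) → 2

|E| = 2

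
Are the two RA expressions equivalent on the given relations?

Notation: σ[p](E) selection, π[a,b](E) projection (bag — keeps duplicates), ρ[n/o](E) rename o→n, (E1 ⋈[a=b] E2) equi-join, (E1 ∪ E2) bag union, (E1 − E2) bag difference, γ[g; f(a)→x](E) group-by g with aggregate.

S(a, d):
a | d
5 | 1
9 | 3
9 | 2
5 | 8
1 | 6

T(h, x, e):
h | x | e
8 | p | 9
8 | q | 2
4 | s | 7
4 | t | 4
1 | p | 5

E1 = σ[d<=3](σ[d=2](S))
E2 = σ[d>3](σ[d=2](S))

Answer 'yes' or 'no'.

E1 per-node cardinality:
  S → 5
  σ[d=2](S) → 1
  σ[d<=3](σ[d=2](S)) → 1
E2 per-node cardinality:
  S → 5
  σ[d=2](S) → 1
  σ[d>3](σ[d=2](S)) → 0

E1 result:
a | d
9 | 2
E2 result:
a | d
(0 rows)
Witness: (9, 2) appears 1× in E1 but 0× in E2.

no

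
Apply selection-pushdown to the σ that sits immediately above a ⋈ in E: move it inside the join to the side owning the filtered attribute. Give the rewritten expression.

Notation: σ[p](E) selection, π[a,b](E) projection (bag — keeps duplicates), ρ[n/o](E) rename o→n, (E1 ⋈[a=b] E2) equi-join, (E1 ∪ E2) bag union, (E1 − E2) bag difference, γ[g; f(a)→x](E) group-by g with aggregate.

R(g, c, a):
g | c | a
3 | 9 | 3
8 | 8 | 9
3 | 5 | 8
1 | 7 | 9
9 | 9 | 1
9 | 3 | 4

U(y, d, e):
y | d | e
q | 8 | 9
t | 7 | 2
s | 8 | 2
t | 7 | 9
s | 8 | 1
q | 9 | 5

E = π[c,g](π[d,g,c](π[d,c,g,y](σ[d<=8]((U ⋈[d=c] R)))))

σ filters on d, owned by the left side.
E' = π[c,g](π[d,g,c](π[d,c,g,y]((σ[d<=8](U) ⋈[d=c] R))))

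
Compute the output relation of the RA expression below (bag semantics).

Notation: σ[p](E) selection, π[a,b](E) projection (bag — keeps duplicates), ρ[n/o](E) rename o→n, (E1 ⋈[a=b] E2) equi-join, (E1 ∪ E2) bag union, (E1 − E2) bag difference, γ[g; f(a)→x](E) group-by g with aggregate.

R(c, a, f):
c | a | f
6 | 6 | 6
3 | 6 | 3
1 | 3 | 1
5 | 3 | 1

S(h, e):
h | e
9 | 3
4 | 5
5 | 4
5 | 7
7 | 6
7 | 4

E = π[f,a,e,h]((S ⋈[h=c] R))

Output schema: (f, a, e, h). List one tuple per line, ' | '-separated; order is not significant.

Per-node cardinality:
  S → 6
  R → 4
  (S ⋈[h=c] R) → 2
  π[f,a,e,h]((S ⋈[h=c] R)) → 2

== RESULT ==
f | a | e | h
1 | 3 | 4 | 5
1 | 3 | 7 | 5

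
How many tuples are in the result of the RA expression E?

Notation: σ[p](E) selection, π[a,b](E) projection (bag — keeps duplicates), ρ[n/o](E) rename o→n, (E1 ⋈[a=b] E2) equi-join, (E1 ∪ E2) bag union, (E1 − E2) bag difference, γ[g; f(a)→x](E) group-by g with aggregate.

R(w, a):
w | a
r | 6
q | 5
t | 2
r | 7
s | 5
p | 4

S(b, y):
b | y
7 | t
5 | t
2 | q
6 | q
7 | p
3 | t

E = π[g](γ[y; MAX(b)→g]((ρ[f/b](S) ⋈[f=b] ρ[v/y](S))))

Subexpression sizes:
  S → 6
  ρ[f/b](S) → 6
  S → 6
  ρ[v/y](S) → 6
  (ρ[f/b](S) ⋈[f=b] ρ[v/y](S)) → 8
  γ[y; MAX(b)→g]((ρ[f/b](S) ⋈[f=b] ρ[v/y](S))) → 3
  π[g](γ[y; MAX(b)→g]((ρ[f/b](S) ⋈[f=b] ρ[v/y](S)))) → 3

|E| = 3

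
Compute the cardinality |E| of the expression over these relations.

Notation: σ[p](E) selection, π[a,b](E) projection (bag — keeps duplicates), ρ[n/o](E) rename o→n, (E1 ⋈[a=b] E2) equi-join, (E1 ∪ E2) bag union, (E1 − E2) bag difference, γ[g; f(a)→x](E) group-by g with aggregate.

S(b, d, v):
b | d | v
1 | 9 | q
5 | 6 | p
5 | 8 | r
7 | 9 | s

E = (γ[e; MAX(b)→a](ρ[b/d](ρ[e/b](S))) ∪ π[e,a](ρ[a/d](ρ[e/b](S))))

Per-node cardinality:
  S → 4
  ρ[e/b](S) → 4
  ρ[b/d](ρ[e/b](S)) → 4
  γ[e; MAX(b)→a](ρ[b/d](ρ[e/b](S))) → 3
  S → 4
  ρ[e/b](S) → 4
  ρ[a/d](ρ[e/b](S)) → 4
  π[e,a](ρ[a/d](ρ[e/b](S))) → 4
  (γ[e; MAX(b)→a](ρ[b/d](ρ[e/b](S))) ∪ π[e,a](ρ[a/d](ρ[e/b](S)))) → 7

|E| = 7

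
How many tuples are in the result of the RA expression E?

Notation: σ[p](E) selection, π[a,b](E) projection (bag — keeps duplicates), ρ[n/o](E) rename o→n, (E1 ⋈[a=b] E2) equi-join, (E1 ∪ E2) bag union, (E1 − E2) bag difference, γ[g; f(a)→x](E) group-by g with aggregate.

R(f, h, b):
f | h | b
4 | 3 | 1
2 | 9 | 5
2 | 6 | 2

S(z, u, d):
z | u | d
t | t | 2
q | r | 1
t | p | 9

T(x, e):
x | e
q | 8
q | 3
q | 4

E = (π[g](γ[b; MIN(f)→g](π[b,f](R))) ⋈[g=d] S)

Row counts bottom-up:
  R → 3
  π[b,f](R) → 3
  γ[b; MIN(f)→g](π[b,f](R)) → 3
  π[g](γ[b; MIN(f)→g](π[b,f](R))) → 3
  S → 3
  (π[g](γ[b; MIN(f)→g](π[b,f](R))) ⋈[g=d] S) → 2

|E| = 2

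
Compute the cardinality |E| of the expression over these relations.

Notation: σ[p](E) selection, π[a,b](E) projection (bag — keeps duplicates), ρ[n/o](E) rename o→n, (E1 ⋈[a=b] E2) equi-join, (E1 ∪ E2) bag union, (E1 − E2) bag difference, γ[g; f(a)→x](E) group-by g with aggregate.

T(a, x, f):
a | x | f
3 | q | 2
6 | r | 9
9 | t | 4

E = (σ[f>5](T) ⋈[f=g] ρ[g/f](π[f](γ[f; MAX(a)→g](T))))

Row counts bottom-up:
  T → 3
  σ[f>5](T) → 1
  T → 3
  γ[f; MAX(a)→g](T) → 3
  π[f](γ[f; MAX(a)→g](T)) → 3
  ρ[g/f](π[f](γ[f; MAX(a)→g](T))) → 3
  (σ[f>5](T) ⋈[f=g] ρ[g/f](π[f](γ[f; MAX(a)→g](T)))) → 1

|E| = 1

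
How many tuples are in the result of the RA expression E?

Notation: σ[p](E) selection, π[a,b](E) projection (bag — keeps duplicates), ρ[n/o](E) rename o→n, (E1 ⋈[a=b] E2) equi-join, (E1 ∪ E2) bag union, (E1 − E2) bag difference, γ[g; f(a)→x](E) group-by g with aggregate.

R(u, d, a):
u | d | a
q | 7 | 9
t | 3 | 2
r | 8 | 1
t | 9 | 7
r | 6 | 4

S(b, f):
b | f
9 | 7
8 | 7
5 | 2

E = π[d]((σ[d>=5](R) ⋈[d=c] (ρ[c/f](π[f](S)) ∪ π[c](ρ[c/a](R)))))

Subexpression sizes:
  R → 5
  σ[d>=5](R) → 4
  S → 3
  π[f](S) → 3
  ρ[c/f](π[f](S)) → 3
  R → 5
  ρ[c/a](R) → 5
  π[c](ρ[c/a](R)) → 5
  (ρ[c/f](π[f](S)) ∪ π[c](ρ[c/a](R))) → 8
  (σ[d>=5](R) ⋈[d=c] (ρ[c/f](π[f](S)) ∪ π[c](ρ[c/a](R)))) → 4
  π[d]((σ[d>=5](R) ⋈[d=c] (ρ[c/f](π[f](S)) ∪ π[c](ρ[c/a](R))))) → 4

|E| = 4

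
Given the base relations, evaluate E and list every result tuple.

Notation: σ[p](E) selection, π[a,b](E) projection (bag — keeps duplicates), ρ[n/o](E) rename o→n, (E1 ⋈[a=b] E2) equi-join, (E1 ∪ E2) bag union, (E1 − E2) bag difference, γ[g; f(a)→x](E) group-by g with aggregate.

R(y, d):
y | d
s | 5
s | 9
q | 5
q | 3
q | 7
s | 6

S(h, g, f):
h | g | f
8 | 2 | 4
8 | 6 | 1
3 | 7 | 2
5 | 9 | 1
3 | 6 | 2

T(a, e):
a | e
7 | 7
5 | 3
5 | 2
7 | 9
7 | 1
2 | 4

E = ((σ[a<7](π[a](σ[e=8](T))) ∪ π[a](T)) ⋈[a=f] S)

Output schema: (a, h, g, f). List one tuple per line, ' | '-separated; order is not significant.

Stepwise |·|:
  T → 6
  σ[e=8](T) → 0
  π[a](σ[e=8](T)) → 0
  σ[a<7](π[a](σ[e=8](T))) → 0
  T → 6
  π[a](T) → 6
  (σ[a<7](π[a](σ[e=8](T))) ∪ π[a](T)) → 6
  S → 5
  ((σ[a<7](π[a](σ[e=8](T))) ∪ π[a](T)) ⋈[a=f] S) → 2

== RESULT ==
a | h | g | f
2 | 3 | 6 | 2
2 | 3 | 7 | 2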